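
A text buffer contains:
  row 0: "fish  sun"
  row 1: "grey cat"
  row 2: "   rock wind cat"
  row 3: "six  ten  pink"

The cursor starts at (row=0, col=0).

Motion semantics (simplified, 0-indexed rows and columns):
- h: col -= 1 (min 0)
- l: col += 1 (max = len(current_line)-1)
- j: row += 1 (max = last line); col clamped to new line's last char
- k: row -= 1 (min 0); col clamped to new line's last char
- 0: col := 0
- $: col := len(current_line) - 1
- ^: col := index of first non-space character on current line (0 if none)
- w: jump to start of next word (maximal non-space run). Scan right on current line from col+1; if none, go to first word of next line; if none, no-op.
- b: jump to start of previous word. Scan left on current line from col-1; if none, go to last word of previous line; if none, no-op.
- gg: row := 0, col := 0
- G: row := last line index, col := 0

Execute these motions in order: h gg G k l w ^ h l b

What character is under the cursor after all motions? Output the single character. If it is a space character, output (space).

After 1 (h): row=0 col=0 char='f'
After 2 (gg): row=0 col=0 char='f'
After 3 (G): row=3 col=0 char='s'
After 4 (k): row=2 col=0 char='_'
After 5 (l): row=2 col=1 char='_'
After 6 (w): row=2 col=3 char='r'
After 7 (^): row=2 col=3 char='r'
After 8 (h): row=2 col=2 char='_'
After 9 (l): row=2 col=3 char='r'
After 10 (b): row=1 col=5 char='c'

Answer: c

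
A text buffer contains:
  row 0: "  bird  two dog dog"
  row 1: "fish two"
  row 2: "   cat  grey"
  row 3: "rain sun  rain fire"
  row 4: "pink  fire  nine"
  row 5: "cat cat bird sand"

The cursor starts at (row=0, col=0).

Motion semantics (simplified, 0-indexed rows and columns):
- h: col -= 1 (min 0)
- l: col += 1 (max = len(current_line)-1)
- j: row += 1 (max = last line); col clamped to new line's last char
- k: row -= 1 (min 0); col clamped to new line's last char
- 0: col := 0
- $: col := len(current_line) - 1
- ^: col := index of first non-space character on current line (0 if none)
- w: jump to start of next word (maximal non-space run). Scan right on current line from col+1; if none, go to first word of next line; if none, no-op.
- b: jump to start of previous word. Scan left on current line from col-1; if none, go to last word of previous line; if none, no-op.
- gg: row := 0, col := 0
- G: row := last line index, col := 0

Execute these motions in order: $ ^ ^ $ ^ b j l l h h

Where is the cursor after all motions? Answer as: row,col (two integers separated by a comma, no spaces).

Answer: 1,2

Derivation:
After 1 ($): row=0 col=18 char='g'
After 2 (^): row=0 col=2 char='b'
After 3 (^): row=0 col=2 char='b'
After 4 ($): row=0 col=18 char='g'
After 5 (^): row=0 col=2 char='b'
After 6 (b): row=0 col=2 char='b'
After 7 (j): row=1 col=2 char='s'
After 8 (l): row=1 col=3 char='h'
After 9 (l): row=1 col=4 char='_'
After 10 (h): row=1 col=3 char='h'
After 11 (h): row=1 col=2 char='s'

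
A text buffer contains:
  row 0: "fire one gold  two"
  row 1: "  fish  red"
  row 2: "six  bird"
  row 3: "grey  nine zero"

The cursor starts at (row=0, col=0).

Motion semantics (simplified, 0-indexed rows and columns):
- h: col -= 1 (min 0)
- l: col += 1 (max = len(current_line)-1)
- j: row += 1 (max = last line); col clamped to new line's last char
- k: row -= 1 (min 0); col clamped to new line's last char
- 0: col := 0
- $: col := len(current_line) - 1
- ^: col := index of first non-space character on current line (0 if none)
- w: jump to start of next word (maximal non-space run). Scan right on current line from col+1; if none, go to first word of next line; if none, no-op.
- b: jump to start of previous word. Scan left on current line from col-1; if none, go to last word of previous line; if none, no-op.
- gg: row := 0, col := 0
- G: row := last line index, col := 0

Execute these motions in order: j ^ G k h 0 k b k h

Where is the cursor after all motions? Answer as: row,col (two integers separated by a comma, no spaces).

After 1 (j): row=1 col=0 char='_'
After 2 (^): row=1 col=2 char='f'
After 3 (G): row=3 col=0 char='g'
After 4 (k): row=2 col=0 char='s'
After 5 (h): row=2 col=0 char='s'
After 6 (0): row=2 col=0 char='s'
After 7 (k): row=1 col=0 char='_'
After 8 (b): row=0 col=15 char='t'
After 9 (k): row=0 col=15 char='t'
After 10 (h): row=0 col=14 char='_'

Answer: 0,14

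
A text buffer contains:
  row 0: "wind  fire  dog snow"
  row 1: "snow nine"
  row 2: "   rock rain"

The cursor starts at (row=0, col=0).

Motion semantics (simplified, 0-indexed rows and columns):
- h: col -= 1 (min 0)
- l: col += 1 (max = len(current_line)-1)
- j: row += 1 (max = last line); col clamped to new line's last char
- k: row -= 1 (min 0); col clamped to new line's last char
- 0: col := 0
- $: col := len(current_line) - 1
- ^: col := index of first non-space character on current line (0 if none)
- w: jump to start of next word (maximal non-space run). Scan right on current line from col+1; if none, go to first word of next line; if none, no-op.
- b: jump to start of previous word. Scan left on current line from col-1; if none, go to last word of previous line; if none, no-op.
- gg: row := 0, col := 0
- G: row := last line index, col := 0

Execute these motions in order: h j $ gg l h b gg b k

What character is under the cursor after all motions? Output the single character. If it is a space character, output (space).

Answer: w

Derivation:
After 1 (h): row=0 col=0 char='w'
After 2 (j): row=1 col=0 char='s'
After 3 ($): row=1 col=8 char='e'
After 4 (gg): row=0 col=0 char='w'
After 5 (l): row=0 col=1 char='i'
After 6 (h): row=0 col=0 char='w'
After 7 (b): row=0 col=0 char='w'
After 8 (gg): row=0 col=0 char='w'
After 9 (b): row=0 col=0 char='w'
After 10 (k): row=0 col=0 char='w'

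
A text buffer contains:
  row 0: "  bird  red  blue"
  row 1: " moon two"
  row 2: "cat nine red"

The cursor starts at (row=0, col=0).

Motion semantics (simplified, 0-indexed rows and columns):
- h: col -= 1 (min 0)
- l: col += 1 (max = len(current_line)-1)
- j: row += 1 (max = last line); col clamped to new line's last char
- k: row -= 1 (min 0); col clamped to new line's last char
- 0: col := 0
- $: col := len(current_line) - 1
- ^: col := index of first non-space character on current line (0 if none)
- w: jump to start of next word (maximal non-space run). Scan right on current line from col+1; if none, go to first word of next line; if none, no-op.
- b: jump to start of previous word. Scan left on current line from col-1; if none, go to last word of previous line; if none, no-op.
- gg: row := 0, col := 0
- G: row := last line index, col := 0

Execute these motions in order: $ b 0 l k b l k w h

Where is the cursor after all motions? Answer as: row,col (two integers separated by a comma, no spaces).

After 1 ($): row=0 col=16 char='e'
After 2 (b): row=0 col=13 char='b'
After 3 (0): row=0 col=0 char='_'
After 4 (l): row=0 col=1 char='_'
After 5 (k): row=0 col=1 char='_'
After 6 (b): row=0 col=1 char='_'
After 7 (l): row=0 col=2 char='b'
After 8 (k): row=0 col=2 char='b'
After 9 (w): row=0 col=8 char='r'
After 10 (h): row=0 col=7 char='_'

Answer: 0,7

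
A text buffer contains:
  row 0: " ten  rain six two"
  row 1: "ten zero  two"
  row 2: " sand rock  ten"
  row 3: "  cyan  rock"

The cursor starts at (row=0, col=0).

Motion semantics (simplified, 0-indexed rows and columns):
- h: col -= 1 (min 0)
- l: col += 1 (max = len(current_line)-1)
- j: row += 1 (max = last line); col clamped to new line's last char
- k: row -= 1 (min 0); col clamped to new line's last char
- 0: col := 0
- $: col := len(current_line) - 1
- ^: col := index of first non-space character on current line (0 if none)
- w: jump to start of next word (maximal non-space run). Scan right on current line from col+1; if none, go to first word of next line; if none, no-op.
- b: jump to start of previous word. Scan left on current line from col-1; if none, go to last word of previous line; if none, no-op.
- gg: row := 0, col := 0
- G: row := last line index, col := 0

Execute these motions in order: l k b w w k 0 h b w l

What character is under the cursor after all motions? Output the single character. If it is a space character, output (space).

Answer: e

Derivation:
After 1 (l): row=0 col=1 char='t'
After 2 (k): row=0 col=1 char='t'
After 3 (b): row=0 col=1 char='t'
After 4 (w): row=0 col=6 char='r'
After 5 (w): row=0 col=11 char='s'
After 6 (k): row=0 col=11 char='s'
After 7 (0): row=0 col=0 char='_'
After 8 (h): row=0 col=0 char='_'
After 9 (b): row=0 col=0 char='_'
After 10 (w): row=0 col=1 char='t'
After 11 (l): row=0 col=2 char='e'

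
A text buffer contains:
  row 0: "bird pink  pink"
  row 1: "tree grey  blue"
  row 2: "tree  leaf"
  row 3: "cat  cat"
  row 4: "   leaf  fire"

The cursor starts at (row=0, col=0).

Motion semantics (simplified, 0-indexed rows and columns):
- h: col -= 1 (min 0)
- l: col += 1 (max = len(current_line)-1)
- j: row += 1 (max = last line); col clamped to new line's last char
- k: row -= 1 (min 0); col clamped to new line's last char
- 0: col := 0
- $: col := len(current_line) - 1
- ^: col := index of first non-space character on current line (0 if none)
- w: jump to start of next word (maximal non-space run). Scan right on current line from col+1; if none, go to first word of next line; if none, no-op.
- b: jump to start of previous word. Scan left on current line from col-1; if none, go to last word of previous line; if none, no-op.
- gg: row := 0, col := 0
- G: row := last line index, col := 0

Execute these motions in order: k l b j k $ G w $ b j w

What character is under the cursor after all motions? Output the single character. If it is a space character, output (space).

Answer: f

Derivation:
After 1 (k): row=0 col=0 char='b'
After 2 (l): row=0 col=1 char='i'
After 3 (b): row=0 col=0 char='b'
After 4 (j): row=1 col=0 char='t'
After 5 (k): row=0 col=0 char='b'
After 6 ($): row=0 col=14 char='k'
After 7 (G): row=4 col=0 char='_'
After 8 (w): row=4 col=3 char='l'
After 9 ($): row=4 col=12 char='e'
After 10 (b): row=4 col=9 char='f'
After 11 (j): row=4 col=9 char='f'
After 12 (w): row=4 col=9 char='f'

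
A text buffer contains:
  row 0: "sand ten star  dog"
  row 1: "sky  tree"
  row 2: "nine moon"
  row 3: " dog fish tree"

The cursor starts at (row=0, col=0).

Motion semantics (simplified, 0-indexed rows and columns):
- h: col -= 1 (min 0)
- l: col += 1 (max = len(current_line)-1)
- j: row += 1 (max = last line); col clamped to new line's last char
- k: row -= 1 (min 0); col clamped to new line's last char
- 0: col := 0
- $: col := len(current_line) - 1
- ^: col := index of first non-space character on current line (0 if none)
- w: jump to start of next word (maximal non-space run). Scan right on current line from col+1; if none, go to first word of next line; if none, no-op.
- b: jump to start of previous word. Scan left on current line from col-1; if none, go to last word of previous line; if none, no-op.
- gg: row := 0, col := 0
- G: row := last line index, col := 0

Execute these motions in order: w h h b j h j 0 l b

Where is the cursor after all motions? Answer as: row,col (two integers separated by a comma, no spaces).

Answer: 2,0

Derivation:
After 1 (w): row=0 col=5 char='t'
After 2 (h): row=0 col=4 char='_'
After 3 (h): row=0 col=3 char='d'
After 4 (b): row=0 col=0 char='s'
After 5 (j): row=1 col=0 char='s'
After 6 (h): row=1 col=0 char='s'
After 7 (j): row=2 col=0 char='n'
After 8 (0): row=2 col=0 char='n'
After 9 (l): row=2 col=1 char='i'
After 10 (b): row=2 col=0 char='n'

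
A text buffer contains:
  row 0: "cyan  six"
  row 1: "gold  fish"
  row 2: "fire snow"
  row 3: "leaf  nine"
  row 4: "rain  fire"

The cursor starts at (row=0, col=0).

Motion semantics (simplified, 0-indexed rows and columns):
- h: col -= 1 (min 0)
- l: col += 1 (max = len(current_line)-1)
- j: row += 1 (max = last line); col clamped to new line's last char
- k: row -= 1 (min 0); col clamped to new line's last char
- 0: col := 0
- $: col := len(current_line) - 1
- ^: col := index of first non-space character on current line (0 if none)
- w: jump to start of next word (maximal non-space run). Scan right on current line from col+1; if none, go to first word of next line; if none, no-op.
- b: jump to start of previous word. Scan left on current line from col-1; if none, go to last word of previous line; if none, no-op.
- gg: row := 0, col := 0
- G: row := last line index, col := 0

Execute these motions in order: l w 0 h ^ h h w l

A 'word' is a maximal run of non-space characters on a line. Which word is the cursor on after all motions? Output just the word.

After 1 (l): row=0 col=1 char='y'
After 2 (w): row=0 col=6 char='s'
After 3 (0): row=0 col=0 char='c'
After 4 (h): row=0 col=0 char='c'
After 5 (^): row=0 col=0 char='c'
After 6 (h): row=0 col=0 char='c'
After 7 (h): row=0 col=0 char='c'
After 8 (w): row=0 col=6 char='s'
After 9 (l): row=0 col=7 char='i'

Answer: six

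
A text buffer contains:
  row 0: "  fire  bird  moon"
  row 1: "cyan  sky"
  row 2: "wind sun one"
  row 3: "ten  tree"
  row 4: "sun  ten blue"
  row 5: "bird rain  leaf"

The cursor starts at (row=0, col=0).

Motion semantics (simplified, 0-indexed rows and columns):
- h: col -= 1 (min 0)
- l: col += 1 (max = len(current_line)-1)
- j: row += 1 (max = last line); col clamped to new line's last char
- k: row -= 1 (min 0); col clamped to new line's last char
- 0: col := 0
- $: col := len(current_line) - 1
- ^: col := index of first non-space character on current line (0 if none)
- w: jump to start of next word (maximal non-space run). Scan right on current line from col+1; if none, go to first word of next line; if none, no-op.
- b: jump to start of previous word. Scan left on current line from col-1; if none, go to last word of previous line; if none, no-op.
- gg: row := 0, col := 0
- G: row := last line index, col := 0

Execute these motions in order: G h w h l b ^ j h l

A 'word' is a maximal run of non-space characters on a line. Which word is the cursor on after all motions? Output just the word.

After 1 (G): row=5 col=0 char='b'
After 2 (h): row=5 col=0 char='b'
After 3 (w): row=5 col=5 char='r'
After 4 (h): row=5 col=4 char='_'
After 5 (l): row=5 col=5 char='r'
After 6 (b): row=5 col=0 char='b'
After 7 (^): row=5 col=0 char='b'
After 8 (j): row=5 col=0 char='b'
After 9 (h): row=5 col=0 char='b'
After 10 (l): row=5 col=1 char='i'

Answer: bird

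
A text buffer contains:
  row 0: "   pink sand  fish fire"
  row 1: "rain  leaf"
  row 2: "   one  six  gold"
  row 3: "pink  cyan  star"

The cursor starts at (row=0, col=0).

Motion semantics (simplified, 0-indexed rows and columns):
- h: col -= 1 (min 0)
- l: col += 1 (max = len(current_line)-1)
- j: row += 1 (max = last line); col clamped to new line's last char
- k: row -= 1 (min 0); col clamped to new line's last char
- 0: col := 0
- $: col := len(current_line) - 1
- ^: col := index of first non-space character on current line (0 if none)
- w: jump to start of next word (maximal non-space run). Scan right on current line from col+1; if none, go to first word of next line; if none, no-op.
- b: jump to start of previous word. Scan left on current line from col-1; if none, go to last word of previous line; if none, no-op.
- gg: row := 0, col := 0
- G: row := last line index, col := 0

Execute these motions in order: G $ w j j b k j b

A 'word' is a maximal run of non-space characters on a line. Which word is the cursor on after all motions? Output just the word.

After 1 (G): row=3 col=0 char='p'
After 2 ($): row=3 col=15 char='r'
After 3 (w): row=3 col=15 char='r'
After 4 (j): row=3 col=15 char='r'
After 5 (j): row=3 col=15 char='r'
After 6 (b): row=3 col=12 char='s'
After 7 (k): row=2 col=12 char='_'
After 8 (j): row=3 col=12 char='s'
After 9 (b): row=3 col=6 char='c'

Answer: cyan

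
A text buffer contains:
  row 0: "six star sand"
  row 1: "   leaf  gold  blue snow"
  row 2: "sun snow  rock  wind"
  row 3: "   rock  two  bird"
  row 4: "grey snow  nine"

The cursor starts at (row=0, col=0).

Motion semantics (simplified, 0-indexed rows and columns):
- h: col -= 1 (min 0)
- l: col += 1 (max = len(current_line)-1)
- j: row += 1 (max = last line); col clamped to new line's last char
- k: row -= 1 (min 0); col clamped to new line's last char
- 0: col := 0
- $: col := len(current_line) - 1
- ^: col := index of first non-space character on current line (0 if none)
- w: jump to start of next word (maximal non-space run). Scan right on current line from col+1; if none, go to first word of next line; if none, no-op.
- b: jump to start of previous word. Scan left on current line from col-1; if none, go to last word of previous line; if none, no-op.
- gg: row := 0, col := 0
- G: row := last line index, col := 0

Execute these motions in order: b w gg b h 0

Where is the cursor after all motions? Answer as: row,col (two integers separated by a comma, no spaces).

After 1 (b): row=0 col=0 char='s'
After 2 (w): row=0 col=4 char='s'
After 3 (gg): row=0 col=0 char='s'
After 4 (b): row=0 col=0 char='s'
After 5 (h): row=0 col=0 char='s'
After 6 (0): row=0 col=0 char='s'

Answer: 0,0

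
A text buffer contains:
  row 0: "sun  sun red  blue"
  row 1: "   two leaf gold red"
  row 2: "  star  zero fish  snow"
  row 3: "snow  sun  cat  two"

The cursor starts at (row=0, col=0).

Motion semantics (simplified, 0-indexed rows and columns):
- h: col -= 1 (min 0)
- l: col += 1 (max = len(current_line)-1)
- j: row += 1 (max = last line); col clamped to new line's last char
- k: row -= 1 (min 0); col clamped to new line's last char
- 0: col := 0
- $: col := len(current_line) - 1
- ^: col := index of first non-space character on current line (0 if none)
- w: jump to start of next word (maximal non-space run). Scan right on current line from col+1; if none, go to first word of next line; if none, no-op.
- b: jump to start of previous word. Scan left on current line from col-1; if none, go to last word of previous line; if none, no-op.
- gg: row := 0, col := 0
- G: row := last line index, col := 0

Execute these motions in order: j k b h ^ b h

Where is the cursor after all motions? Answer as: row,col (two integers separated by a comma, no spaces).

After 1 (j): row=1 col=0 char='_'
After 2 (k): row=0 col=0 char='s'
After 3 (b): row=0 col=0 char='s'
After 4 (h): row=0 col=0 char='s'
After 5 (^): row=0 col=0 char='s'
After 6 (b): row=0 col=0 char='s'
After 7 (h): row=0 col=0 char='s'

Answer: 0,0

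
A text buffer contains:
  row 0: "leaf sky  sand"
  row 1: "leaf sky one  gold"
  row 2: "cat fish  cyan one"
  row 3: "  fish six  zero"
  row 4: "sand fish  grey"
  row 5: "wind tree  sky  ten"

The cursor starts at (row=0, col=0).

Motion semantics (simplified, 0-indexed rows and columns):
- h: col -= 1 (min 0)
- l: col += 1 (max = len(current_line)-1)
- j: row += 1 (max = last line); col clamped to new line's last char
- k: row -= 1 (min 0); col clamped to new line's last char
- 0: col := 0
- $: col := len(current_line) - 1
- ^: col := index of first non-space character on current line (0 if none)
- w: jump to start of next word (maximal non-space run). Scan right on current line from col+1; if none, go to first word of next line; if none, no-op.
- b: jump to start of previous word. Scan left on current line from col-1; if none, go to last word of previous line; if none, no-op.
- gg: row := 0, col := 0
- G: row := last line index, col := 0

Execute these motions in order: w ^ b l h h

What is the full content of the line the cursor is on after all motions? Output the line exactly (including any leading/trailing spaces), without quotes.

After 1 (w): row=0 col=5 char='s'
After 2 (^): row=0 col=0 char='l'
After 3 (b): row=0 col=0 char='l'
After 4 (l): row=0 col=1 char='e'
After 5 (h): row=0 col=0 char='l'
After 6 (h): row=0 col=0 char='l'

Answer: leaf sky  sand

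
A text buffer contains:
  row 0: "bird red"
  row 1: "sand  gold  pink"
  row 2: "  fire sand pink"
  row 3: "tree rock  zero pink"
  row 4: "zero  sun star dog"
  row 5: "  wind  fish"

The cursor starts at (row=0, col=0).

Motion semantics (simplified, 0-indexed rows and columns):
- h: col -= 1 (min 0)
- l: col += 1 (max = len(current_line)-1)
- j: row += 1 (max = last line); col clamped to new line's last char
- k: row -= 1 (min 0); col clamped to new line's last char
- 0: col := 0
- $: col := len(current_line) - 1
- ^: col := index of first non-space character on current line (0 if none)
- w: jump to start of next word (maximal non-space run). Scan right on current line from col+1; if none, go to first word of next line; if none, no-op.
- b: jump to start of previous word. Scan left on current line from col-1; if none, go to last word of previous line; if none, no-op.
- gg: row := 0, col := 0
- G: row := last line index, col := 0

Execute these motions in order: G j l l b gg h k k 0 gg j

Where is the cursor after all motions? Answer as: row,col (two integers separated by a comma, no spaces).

After 1 (G): row=5 col=0 char='_'
After 2 (j): row=5 col=0 char='_'
After 3 (l): row=5 col=1 char='_'
After 4 (l): row=5 col=2 char='w'
After 5 (b): row=4 col=15 char='d'
After 6 (gg): row=0 col=0 char='b'
After 7 (h): row=0 col=0 char='b'
After 8 (k): row=0 col=0 char='b'
After 9 (k): row=0 col=0 char='b'
After 10 (0): row=0 col=0 char='b'
After 11 (gg): row=0 col=0 char='b'
After 12 (j): row=1 col=0 char='s'

Answer: 1,0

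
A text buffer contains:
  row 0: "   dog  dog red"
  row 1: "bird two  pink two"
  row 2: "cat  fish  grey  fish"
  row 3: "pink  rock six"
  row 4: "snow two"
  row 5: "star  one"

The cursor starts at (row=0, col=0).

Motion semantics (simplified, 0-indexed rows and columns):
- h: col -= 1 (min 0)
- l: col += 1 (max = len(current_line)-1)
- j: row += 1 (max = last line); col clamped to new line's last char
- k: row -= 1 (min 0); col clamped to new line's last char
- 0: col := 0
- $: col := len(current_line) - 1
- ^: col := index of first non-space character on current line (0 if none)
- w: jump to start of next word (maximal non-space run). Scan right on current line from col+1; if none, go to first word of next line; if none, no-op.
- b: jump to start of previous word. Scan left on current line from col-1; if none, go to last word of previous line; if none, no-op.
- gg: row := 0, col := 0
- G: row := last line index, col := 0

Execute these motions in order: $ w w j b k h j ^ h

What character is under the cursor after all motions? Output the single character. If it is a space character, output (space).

Answer: c

Derivation:
After 1 ($): row=0 col=14 char='d'
After 2 (w): row=1 col=0 char='b'
After 3 (w): row=1 col=5 char='t'
After 4 (j): row=2 col=5 char='f'
After 5 (b): row=2 col=0 char='c'
After 6 (k): row=1 col=0 char='b'
After 7 (h): row=1 col=0 char='b'
After 8 (j): row=2 col=0 char='c'
After 9 (^): row=2 col=0 char='c'
After 10 (h): row=2 col=0 char='c'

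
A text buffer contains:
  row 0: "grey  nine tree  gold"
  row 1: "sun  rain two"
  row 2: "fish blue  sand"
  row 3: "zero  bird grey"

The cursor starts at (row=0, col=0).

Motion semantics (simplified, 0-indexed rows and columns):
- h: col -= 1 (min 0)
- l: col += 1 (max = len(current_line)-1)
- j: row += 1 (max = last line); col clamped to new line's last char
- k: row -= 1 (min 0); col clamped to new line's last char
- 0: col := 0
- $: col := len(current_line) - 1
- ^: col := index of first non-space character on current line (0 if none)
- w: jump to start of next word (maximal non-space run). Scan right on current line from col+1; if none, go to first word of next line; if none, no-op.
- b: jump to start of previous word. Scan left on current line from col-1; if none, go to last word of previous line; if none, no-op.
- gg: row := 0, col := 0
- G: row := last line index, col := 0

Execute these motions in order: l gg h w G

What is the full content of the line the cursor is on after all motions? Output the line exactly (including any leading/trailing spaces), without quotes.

Answer: zero  bird grey

Derivation:
After 1 (l): row=0 col=1 char='r'
After 2 (gg): row=0 col=0 char='g'
After 3 (h): row=0 col=0 char='g'
After 4 (w): row=0 col=6 char='n'
After 5 (G): row=3 col=0 char='z'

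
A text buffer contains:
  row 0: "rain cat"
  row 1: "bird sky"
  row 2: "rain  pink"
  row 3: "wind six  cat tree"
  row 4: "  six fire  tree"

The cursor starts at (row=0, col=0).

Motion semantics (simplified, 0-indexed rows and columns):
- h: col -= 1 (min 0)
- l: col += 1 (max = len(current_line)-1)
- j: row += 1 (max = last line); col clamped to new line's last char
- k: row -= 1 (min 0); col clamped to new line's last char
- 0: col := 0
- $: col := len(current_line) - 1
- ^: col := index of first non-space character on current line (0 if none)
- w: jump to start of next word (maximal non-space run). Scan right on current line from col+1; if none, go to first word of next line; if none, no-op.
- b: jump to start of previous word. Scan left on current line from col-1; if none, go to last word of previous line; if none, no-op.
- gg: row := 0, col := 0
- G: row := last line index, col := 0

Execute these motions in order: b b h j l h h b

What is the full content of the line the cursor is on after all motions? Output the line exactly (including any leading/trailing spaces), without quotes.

Answer: rain cat

Derivation:
After 1 (b): row=0 col=0 char='r'
After 2 (b): row=0 col=0 char='r'
After 3 (h): row=0 col=0 char='r'
After 4 (j): row=1 col=0 char='b'
After 5 (l): row=1 col=1 char='i'
After 6 (h): row=1 col=0 char='b'
After 7 (h): row=1 col=0 char='b'
After 8 (b): row=0 col=5 char='c'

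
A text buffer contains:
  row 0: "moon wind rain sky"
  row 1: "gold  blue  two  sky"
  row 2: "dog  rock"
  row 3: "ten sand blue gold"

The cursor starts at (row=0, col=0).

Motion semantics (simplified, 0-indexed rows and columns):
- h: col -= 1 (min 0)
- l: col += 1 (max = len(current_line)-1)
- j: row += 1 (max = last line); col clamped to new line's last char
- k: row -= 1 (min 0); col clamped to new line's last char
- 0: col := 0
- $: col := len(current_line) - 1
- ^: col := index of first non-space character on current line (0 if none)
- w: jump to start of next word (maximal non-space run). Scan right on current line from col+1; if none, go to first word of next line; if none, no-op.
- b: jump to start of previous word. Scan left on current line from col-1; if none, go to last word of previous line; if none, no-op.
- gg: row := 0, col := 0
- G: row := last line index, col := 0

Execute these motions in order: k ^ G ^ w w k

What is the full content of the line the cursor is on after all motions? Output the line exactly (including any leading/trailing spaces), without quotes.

Answer: dog  rock

Derivation:
After 1 (k): row=0 col=0 char='m'
After 2 (^): row=0 col=0 char='m'
After 3 (G): row=3 col=0 char='t'
After 4 (^): row=3 col=0 char='t'
After 5 (w): row=3 col=4 char='s'
After 6 (w): row=3 col=9 char='b'
After 7 (k): row=2 col=8 char='k'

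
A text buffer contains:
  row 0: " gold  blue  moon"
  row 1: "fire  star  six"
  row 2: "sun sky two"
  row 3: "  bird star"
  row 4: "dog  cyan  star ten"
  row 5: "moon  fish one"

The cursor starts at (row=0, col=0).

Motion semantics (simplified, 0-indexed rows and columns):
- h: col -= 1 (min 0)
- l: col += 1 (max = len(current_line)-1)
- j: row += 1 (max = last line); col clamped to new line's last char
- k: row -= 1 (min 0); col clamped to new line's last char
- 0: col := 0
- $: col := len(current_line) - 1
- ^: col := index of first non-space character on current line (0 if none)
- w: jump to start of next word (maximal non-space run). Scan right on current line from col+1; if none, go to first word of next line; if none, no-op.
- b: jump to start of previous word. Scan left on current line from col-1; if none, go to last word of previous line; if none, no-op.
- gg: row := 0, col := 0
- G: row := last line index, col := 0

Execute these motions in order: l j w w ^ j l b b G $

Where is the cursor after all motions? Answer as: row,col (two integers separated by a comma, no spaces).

After 1 (l): row=0 col=1 char='g'
After 2 (j): row=1 col=1 char='i'
After 3 (w): row=1 col=6 char='s'
After 4 (w): row=1 col=12 char='s'
After 5 (^): row=1 col=0 char='f'
After 6 (j): row=2 col=0 char='s'
After 7 (l): row=2 col=1 char='u'
After 8 (b): row=2 col=0 char='s'
After 9 (b): row=1 col=12 char='s'
After 10 (G): row=5 col=0 char='m'
After 11 ($): row=5 col=13 char='e'

Answer: 5,13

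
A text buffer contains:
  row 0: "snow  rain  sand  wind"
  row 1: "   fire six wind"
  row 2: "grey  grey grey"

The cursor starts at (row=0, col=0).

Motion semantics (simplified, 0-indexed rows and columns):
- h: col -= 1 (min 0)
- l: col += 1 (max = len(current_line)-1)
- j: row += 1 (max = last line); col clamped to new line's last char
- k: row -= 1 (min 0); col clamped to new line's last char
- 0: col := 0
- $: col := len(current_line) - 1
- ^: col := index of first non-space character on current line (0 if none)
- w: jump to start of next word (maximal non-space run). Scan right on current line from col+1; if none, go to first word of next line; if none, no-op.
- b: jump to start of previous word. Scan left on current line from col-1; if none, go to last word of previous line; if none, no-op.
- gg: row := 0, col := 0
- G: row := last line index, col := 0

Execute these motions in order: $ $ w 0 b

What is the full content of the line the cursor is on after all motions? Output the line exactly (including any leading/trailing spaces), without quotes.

Answer: snow  rain  sand  wind

Derivation:
After 1 ($): row=0 col=21 char='d'
After 2 ($): row=0 col=21 char='d'
After 3 (w): row=1 col=3 char='f'
After 4 (0): row=1 col=0 char='_'
After 5 (b): row=0 col=18 char='w'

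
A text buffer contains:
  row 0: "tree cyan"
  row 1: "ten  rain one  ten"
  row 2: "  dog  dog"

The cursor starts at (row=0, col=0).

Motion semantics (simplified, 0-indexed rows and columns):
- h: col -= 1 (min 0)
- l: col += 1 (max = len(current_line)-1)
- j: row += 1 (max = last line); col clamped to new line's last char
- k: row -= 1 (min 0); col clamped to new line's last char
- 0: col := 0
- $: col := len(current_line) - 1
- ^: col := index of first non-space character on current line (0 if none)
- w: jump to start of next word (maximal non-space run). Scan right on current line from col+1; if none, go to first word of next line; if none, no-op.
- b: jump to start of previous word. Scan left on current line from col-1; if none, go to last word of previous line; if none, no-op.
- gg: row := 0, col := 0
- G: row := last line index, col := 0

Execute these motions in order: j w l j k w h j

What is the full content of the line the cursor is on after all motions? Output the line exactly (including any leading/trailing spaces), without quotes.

After 1 (j): row=1 col=0 char='t'
After 2 (w): row=1 col=5 char='r'
After 3 (l): row=1 col=6 char='a'
After 4 (j): row=2 col=6 char='_'
After 5 (k): row=1 col=6 char='a'
After 6 (w): row=1 col=10 char='o'
After 7 (h): row=1 col=9 char='_'
After 8 (j): row=2 col=9 char='g'

Answer:   dog  dog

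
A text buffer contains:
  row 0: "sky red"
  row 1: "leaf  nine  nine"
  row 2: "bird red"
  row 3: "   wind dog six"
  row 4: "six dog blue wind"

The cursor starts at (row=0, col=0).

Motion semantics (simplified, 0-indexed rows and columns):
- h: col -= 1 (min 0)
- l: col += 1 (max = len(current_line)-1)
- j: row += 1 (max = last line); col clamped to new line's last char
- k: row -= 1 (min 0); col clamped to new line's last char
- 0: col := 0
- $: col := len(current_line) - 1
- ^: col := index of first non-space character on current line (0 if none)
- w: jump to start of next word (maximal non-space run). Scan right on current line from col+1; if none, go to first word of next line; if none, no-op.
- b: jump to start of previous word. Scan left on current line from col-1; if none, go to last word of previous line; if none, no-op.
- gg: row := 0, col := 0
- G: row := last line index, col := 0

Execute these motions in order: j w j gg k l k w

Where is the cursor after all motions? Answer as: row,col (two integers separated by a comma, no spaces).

After 1 (j): row=1 col=0 char='l'
After 2 (w): row=1 col=6 char='n'
After 3 (j): row=2 col=6 char='e'
After 4 (gg): row=0 col=0 char='s'
After 5 (k): row=0 col=0 char='s'
After 6 (l): row=0 col=1 char='k'
After 7 (k): row=0 col=1 char='k'
After 8 (w): row=0 col=4 char='r'

Answer: 0,4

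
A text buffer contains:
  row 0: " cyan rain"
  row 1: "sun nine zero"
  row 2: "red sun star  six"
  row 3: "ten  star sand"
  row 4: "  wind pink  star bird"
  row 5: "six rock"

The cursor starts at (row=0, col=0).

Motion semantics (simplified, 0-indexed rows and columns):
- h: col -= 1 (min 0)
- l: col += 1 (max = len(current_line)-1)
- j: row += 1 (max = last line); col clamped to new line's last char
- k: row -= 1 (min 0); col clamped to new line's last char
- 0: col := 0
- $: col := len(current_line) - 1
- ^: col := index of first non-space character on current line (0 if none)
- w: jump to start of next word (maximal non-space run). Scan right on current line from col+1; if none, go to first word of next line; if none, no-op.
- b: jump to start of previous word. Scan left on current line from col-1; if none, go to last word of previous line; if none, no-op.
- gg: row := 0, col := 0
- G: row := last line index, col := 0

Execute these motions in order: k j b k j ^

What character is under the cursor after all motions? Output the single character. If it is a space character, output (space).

Answer: s

Derivation:
After 1 (k): row=0 col=0 char='_'
After 2 (j): row=1 col=0 char='s'
After 3 (b): row=0 col=6 char='r'
After 4 (k): row=0 col=6 char='r'
After 5 (j): row=1 col=6 char='n'
After 6 (^): row=1 col=0 char='s'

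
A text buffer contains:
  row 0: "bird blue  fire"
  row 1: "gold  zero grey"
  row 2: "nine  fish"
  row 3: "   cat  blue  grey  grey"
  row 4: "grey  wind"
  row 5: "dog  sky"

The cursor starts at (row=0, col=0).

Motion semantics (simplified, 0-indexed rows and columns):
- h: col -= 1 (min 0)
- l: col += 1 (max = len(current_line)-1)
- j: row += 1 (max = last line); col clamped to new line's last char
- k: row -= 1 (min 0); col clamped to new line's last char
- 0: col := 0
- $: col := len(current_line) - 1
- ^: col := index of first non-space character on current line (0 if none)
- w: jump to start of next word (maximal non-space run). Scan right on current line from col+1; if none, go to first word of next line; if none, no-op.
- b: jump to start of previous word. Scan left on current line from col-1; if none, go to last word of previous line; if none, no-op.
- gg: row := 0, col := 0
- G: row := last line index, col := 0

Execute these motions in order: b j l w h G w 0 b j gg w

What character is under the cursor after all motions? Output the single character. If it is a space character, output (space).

Answer: b

Derivation:
After 1 (b): row=0 col=0 char='b'
After 2 (j): row=1 col=0 char='g'
After 3 (l): row=1 col=1 char='o'
After 4 (w): row=1 col=6 char='z'
After 5 (h): row=1 col=5 char='_'
After 6 (G): row=5 col=0 char='d'
After 7 (w): row=5 col=5 char='s'
After 8 (0): row=5 col=0 char='d'
After 9 (b): row=4 col=6 char='w'
After 10 (j): row=5 col=6 char='k'
After 11 (gg): row=0 col=0 char='b'
After 12 (w): row=0 col=5 char='b'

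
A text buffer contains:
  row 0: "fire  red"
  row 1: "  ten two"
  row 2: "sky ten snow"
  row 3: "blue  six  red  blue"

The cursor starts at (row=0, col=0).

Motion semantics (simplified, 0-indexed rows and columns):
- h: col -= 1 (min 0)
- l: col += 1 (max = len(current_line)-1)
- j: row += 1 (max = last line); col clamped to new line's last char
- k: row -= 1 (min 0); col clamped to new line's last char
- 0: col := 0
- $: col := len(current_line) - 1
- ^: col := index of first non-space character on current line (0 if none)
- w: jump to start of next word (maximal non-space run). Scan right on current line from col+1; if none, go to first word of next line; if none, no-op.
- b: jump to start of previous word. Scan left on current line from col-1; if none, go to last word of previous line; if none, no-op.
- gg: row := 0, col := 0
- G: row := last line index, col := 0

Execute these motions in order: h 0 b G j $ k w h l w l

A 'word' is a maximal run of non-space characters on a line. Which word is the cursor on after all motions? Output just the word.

Answer: six

Derivation:
After 1 (h): row=0 col=0 char='f'
After 2 (0): row=0 col=0 char='f'
After 3 (b): row=0 col=0 char='f'
After 4 (G): row=3 col=0 char='b'
After 5 (j): row=3 col=0 char='b'
After 6 ($): row=3 col=19 char='e'
After 7 (k): row=2 col=11 char='w'
After 8 (w): row=3 col=0 char='b'
After 9 (h): row=3 col=0 char='b'
After 10 (l): row=3 col=1 char='l'
After 11 (w): row=3 col=6 char='s'
After 12 (l): row=3 col=7 char='i'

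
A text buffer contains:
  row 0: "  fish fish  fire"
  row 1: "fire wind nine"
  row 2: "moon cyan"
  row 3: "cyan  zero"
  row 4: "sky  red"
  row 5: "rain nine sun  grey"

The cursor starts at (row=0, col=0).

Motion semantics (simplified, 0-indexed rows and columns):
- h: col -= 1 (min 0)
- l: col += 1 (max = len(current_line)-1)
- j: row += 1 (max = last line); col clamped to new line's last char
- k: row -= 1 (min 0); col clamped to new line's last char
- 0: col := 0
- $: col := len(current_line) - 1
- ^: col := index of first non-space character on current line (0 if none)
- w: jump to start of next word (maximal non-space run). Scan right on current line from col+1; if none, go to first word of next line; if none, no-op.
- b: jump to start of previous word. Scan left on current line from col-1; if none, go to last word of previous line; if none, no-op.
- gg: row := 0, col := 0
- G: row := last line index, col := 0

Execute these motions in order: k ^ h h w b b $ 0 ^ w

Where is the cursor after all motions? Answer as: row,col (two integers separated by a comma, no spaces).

After 1 (k): row=0 col=0 char='_'
After 2 (^): row=0 col=2 char='f'
After 3 (h): row=0 col=1 char='_'
After 4 (h): row=0 col=0 char='_'
After 5 (w): row=0 col=2 char='f'
After 6 (b): row=0 col=2 char='f'
After 7 (b): row=0 col=2 char='f'
After 8 ($): row=0 col=16 char='e'
After 9 (0): row=0 col=0 char='_'
After 10 (^): row=0 col=2 char='f'
After 11 (w): row=0 col=7 char='f'

Answer: 0,7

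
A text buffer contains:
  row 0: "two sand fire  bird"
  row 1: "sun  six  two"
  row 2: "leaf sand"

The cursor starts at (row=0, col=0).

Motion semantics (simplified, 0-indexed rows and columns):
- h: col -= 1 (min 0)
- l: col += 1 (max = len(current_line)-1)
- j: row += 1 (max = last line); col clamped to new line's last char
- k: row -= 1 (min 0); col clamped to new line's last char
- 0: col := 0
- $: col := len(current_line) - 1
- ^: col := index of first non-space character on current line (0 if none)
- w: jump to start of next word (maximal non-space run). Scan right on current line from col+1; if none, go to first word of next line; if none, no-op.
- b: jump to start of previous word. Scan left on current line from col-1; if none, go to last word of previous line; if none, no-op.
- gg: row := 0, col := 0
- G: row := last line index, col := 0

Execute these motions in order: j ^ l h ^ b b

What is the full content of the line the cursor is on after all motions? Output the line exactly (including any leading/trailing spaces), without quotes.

After 1 (j): row=1 col=0 char='s'
After 2 (^): row=1 col=0 char='s'
After 3 (l): row=1 col=1 char='u'
After 4 (h): row=1 col=0 char='s'
After 5 (^): row=1 col=0 char='s'
After 6 (b): row=0 col=15 char='b'
After 7 (b): row=0 col=9 char='f'

Answer: two sand fire  bird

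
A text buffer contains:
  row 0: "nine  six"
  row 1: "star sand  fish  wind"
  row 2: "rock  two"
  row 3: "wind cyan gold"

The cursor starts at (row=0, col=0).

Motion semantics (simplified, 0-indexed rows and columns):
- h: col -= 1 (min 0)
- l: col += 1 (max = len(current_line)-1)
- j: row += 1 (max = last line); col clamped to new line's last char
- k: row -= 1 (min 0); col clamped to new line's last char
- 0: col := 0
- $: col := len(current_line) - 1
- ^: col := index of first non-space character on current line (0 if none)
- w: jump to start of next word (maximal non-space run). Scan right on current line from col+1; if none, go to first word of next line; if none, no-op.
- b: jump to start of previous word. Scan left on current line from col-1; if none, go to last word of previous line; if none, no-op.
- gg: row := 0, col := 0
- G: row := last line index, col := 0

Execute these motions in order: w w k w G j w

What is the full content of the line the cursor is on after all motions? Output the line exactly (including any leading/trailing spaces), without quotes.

After 1 (w): row=0 col=6 char='s'
After 2 (w): row=1 col=0 char='s'
After 3 (k): row=0 col=0 char='n'
After 4 (w): row=0 col=6 char='s'
After 5 (G): row=3 col=0 char='w'
After 6 (j): row=3 col=0 char='w'
After 7 (w): row=3 col=5 char='c'

Answer: wind cyan gold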